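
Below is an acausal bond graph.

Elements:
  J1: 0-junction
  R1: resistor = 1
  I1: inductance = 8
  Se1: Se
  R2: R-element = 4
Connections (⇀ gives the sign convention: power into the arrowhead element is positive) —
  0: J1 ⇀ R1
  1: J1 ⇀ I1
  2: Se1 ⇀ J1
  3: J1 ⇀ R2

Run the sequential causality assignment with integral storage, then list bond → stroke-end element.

b0 |R1
b1 |I1
b2 |J1
b3 |R2

#2 →J1  (Se1 fixes effort; stroke away)
#0 →R1  (0-jn J1 has e-setter on 2)
#1 →I1  (common-e at J1 fixed by 2)
#3 →R2  (0-jn J1 has e-setter on 2)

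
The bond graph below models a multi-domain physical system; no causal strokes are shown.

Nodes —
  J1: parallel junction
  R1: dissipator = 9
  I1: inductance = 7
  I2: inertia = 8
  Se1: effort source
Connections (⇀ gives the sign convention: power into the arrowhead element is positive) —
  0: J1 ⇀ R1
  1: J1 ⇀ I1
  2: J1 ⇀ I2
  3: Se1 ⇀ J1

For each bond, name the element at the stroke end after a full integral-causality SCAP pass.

bond 3 →J1  (Se1 fixes effort; stroke away)
bond 0 →R1  (0-jn J1 has e-setter on 3)
bond 1 →I1  (J1: bond 3 brought effort, rest push out)
bond 2 →I2  (J1 effort already set via bond 3)

bond 0 →R1
bond 1 →I1
bond 2 →I2
bond 3 →J1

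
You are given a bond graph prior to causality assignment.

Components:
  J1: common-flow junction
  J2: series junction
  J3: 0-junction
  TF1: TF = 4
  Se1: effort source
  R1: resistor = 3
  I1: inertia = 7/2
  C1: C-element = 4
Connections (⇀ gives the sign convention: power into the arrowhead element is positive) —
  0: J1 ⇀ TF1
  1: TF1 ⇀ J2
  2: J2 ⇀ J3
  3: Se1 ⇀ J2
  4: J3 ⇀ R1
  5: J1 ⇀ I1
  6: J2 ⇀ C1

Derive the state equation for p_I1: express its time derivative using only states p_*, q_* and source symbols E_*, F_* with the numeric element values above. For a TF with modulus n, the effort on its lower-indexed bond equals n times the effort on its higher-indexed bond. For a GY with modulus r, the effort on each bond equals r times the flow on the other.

dp_I1/dt = 4*E_Se1 - 96*p_I1/7 - q_C1

bond 3 stroke at J2  (Se1: effort source, stroke at far end)
bond 5 stroke at I1  (I1 integral (f out))
bond 0 stroke at J1  (J1: bond 5 brought flow, rest push out)
bond 1 stroke at TF1  (through TF1, causality passes straight; one stroke at TF1)
bond 2 stroke at J2  (J2: bond 1 brought flow, rest push out)
bond 6 stroke at J2  (common-f at J2 fixed by 1)
bond 4 stroke at J3  (only one effort-in slot at J3)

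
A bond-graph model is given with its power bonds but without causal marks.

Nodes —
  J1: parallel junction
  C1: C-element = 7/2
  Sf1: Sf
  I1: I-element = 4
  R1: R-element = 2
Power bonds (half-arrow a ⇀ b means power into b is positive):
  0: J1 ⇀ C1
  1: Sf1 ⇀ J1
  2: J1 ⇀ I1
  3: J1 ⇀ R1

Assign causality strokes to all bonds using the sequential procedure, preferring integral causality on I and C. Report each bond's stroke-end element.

β0 →J1
β1 →Sf1
β2 →I1
β3 →R1

bond 1 →Sf1  (Sf1: flow source, stroke at near end)
bond 0 →J1  (C1 integral (e out))
bond 2 →I1  (J1 effort already set via bond 0)
bond 3 →R1  (common-e at J1 fixed by 0)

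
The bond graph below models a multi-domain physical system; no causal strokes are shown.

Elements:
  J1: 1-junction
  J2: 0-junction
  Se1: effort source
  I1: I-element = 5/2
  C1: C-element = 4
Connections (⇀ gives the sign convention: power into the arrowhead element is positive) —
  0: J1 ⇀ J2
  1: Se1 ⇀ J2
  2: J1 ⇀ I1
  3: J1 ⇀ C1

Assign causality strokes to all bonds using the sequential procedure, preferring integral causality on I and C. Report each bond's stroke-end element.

b1 stroke at J2  (source Se1 imposes e)
b0 stroke at J1  (J2 effort already set via bond 1)
b2 stroke at I1  (I1: I, integral causality)
b3 stroke at J1  (common-f at J1 fixed by 2)

b0 |J1
b1 |J2
b2 |I1
b3 |J1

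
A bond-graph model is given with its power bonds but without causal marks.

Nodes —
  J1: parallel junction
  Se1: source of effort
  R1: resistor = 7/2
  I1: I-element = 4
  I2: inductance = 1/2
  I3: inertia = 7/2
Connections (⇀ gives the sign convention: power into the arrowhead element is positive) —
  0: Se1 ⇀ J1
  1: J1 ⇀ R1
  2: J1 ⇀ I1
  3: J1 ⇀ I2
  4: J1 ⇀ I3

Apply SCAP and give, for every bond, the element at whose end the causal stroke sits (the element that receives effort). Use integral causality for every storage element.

β0 |J1  (Se1: effort source, stroke at far end)
β1 |R1  (common-e at J1 fixed by 0)
β2 |I1  (J1: bond 0 brought effort, rest push out)
β3 |I2  (J1 effort already set via bond 0)
β4 |I3  (J1 effort already set via bond 0)

β0 stroke→J1
β1 stroke→R1
β2 stroke→I1
β3 stroke→I2
β4 stroke→I3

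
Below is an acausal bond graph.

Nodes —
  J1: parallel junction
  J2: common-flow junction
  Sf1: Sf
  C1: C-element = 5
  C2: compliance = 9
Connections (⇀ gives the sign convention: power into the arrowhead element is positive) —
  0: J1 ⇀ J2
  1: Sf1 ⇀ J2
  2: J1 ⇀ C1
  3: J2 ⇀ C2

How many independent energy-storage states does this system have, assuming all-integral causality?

b1 stroke→Sf1  (source Sf1 imposes f)
b0 stroke→J2  (common-f at J2 fixed by 1)
b3 stroke→J2  (J2 flow already set via bond 1)
b2 stroke→J1  (J1 needs exactly one e-in)

2  (C1, C2 all integral)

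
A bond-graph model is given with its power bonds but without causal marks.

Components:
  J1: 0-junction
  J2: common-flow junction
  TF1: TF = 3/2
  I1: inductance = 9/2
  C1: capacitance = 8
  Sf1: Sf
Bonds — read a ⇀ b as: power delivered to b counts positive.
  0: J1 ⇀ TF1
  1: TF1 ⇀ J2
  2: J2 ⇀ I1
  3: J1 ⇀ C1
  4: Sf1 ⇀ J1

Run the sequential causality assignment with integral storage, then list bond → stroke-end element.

β0 stroke→TF1
β1 stroke→J2
β2 stroke→I1
β3 stroke→J1
β4 stroke→Sf1

bond 4 |Sf1  (Sf1: flow source, stroke at near end)
bond 2 |I1  (I1 outputs flow p/I1)
bond 1 |J2  (J2: bond 2 brought flow, rest push out)
bond 0 |TF1  (TF1 one-in-one-out from 1)
bond 3 |J1  (closing 0-jn rule on J1)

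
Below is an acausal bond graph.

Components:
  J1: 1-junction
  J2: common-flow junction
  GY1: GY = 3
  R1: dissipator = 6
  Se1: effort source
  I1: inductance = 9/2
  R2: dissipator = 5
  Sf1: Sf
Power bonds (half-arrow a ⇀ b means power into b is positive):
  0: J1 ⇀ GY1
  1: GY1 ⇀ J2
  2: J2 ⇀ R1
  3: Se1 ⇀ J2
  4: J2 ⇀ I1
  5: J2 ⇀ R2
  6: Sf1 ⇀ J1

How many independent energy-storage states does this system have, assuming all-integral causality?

#3 stroke→J2  (source Se1 imposes e)
#6 stroke→Sf1  (Sf1 (Sf) sets flow on bond)
#0 stroke→J1  (common-f at J1 fixed by 6)
#1 stroke→J2  (GY GY1: same side as bond 0)
#4 stroke→I1  (I1 integral (f out))
#2 stroke→J2  (common-f at J2 fixed by 4)
#5 stroke→J2  (1-jn J2 has f-setter on 4)

1  (I1 all integral)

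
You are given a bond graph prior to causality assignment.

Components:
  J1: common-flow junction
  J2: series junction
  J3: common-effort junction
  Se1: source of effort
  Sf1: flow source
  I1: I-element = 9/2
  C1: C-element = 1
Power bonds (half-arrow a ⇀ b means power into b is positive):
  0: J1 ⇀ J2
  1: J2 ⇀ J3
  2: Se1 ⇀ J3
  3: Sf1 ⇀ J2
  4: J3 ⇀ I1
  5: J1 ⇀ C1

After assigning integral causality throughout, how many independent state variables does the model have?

β2 stroke→J3  (source Se1 imposes e)
β3 stroke→Sf1  (Sf1 (Sf) sets flow on bond)
β0 stroke→J2  (J2 flow already set via bond 3)
β1 stroke→J2  (J2 flow already set via bond 3)
β4 stroke→I1  (0-jn J3 has e-setter on 2)
β5 stroke→J1  (1-jn J1 has f-setter on 0)

2  (C1, I1 all integral)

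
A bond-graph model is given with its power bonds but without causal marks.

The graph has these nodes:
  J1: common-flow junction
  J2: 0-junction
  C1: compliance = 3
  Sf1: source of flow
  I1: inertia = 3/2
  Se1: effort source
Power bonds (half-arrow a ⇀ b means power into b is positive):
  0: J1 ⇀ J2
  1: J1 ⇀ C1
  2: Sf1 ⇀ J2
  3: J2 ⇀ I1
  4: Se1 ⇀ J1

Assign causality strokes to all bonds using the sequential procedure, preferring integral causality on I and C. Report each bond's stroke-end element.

bond 0 stroke at J2
bond 1 stroke at J1
bond 2 stroke at Sf1
bond 3 stroke at I1
bond 4 stroke at J1

b2 stroke at Sf1  (Sf1 fixes flow; stroke at Sf1)
b4 stroke at J1  (Se1 (Se) sets effort on bond)
b1 stroke at J1  (C1 integral (e out))
b0 stroke at J2  (only one flow-in slot at J1)
b3 stroke at I1  (J2 effort already set via bond 0)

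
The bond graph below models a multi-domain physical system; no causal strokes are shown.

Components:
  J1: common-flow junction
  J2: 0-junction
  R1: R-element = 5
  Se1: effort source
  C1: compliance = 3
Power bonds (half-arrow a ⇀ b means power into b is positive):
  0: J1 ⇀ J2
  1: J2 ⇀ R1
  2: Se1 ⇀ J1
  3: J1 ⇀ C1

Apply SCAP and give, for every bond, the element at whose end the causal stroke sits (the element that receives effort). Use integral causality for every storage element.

β0 stroke→J2
β1 stroke→R1
β2 stroke→J1
β3 stroke→J1

bond 2 stroke at J1  (source Se1 imposes e)
bond 3 stroke at J1  (C1 outputs effort q/C1)
bond 0 stroke at J2  (only one flow-in slot at J1)
bond 1 stroke at R1  (J2: bond 0 brought effort, rest push out)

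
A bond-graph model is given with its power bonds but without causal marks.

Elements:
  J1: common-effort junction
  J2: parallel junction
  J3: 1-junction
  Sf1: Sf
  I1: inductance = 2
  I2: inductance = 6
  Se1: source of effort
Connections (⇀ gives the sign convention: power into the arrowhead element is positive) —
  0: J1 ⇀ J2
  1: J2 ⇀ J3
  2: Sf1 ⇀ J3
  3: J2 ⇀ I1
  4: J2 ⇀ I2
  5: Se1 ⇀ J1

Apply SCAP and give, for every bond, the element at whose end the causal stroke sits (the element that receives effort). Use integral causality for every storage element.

b2 stroke at Sf1  (Sf1 (Sf) sets flow on bond)
b5 stroke at J1  (Se1 (Se) sets effort on bond)
b0 stroke at J2  (J1: bond 5 brought effort, rest push out)
b1 stroke at J3  (0-jn J2 has e-setter on 0)
b3 stroke at I1  (common-e at J2 fixed by 0)
b4 stroke at I2  (common-e at J2 fixed by 0)

β0 stroke at J2
β1 stroke at J3
β2 stroke at Sf1
β3 stroke at I1
β4 stroke at I2
β5 stroke at J1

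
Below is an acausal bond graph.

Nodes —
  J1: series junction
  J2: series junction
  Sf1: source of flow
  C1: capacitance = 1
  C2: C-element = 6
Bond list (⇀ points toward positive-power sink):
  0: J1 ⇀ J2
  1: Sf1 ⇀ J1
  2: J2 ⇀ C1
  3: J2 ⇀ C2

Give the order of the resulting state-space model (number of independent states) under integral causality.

bond 1 stroke→Sf1  (source Sf1 imposes f)
bond 0 stroke→J1  (common-f at J1 fixed by 1)
bond 2 stroke→J2  (common-f at J2 fixed by 0)
bond 3 stroke→J2  (J2 flow already set via bond 0)

2  (C1, C2 all integral)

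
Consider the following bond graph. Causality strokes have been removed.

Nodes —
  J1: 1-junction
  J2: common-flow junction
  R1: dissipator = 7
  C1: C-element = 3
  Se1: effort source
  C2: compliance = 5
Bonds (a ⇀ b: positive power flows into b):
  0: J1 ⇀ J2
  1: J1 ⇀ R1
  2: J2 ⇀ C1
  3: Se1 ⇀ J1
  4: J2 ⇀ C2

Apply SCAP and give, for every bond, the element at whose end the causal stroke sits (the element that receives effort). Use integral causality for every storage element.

bond 0 stroke→J1
bond 1 stroke→R1
bond 2 stroke→J2
bond 3 stroke→J1
bond 4 stroke→J2

b3 stroke at J1  (source Se1 imposes e)
b2 stroke at J2  (prefer integral on C1)
b4 stroke at J2  (C2: C, integral causality)
b0 stroke at J1  (closing 1-jn rule on J2)
b1 stroke at R1  (J1 needs exactly one f-in)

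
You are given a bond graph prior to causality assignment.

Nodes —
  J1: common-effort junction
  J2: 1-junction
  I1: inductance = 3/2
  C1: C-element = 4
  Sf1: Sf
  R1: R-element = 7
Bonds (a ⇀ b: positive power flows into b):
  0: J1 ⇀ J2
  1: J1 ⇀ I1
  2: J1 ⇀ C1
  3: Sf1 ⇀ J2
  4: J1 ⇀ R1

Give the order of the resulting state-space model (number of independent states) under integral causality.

#3 stroke at Sf1  (Sf1 fixes flow; stroke at Sf1)
#0 stroke at J2  (J2 flow already set via bond 3)
#1 stroke at I1  (prefer integral on I1)
#2 stroke at J1  (C1 integral (e out))
#4 stroke at R1  (J1 effort already set via bond 2)

2  (C1, I1 all integral)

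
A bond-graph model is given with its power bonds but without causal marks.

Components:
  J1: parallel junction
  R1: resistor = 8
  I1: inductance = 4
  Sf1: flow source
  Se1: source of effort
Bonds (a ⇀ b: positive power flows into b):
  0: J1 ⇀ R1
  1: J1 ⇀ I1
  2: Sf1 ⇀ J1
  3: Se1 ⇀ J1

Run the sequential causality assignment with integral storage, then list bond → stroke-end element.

β2 stroke→Sf1  (source Sf1 imposes f)
β3 stroke→J1  (Se1 fixes effort; stroke away)
β0 stroke→R1  (common-e at J1 fixed by 3)
β1 stroke→I1  (common-e at J1 fixed by 3)

bond 0 →R1
bond 1 →I1
bond 2 →Sf1
bond 3 →J1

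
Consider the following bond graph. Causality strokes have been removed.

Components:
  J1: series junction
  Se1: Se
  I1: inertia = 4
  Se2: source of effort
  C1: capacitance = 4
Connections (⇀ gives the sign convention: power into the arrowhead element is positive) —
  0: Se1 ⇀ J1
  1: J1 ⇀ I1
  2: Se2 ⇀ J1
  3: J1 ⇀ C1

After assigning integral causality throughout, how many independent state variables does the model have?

2  (C1, I1 all integral)

#0 stroke→J1  (source Se1 imposes e)
#2 stroke→J1  (Se2 (Se) sets effort on bond)
#1 stroke→I1  (I1: I, integral causality)
#3 stroke→J1  (1-jn J1 has f-setter on 1)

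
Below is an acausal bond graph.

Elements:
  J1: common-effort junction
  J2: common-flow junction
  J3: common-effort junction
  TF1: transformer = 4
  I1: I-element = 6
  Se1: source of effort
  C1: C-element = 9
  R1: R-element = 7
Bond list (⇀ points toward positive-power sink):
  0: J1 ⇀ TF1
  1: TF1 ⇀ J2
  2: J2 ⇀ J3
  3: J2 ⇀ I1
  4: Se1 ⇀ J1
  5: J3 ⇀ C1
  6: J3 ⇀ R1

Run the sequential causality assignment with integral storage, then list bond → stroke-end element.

b0 stroke at TF1
b1 stroke at J2
b2 stroke at J2
b3 stroke at I1
b4 stroke at J1
b5 stroke at J3
b6 stroke at R1

#4 stroke at J1  (Se1 fixes effort; stroke away)
#0 stroke at TF1  (0-jn J1 has e-setter on 4)
#1 stroke at J2  (TF1 one-in-one-out from 0)
#3 stroke at I1  (prefer integral on I1)
#2 stroke at J2  (common-f at J2 fixed by 3)
#5 stroke at J3  (C1 outputs effort q/C1)
#6 stroke at R1  (J3 effort already set via bond 5)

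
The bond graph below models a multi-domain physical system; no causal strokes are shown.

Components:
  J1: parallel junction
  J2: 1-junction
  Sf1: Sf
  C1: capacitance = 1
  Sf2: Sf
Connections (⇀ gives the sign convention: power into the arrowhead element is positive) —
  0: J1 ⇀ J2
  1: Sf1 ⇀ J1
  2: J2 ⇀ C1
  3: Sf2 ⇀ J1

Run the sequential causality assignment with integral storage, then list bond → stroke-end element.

b1 →Sf1  (Sf1: flow source, stroke at near end)
b3 →Sf2  (source Sf2 imposes f)
b0 →J1  (closing 0-jn rule on J1)
b2 →J2  (common-f at J2 fixed by 0)

#0 stroke at J1
#1 stroke at Sf1
#2 stroke at J2
#3 stroke at Sf2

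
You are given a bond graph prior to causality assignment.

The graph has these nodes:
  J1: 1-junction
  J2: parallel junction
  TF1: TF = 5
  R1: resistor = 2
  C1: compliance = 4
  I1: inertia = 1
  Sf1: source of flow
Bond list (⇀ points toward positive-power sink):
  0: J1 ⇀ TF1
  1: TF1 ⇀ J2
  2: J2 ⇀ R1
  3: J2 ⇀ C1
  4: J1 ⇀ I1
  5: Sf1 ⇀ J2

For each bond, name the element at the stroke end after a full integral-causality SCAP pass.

#0 stroke at J1
#1 stroke at TF1
#2 stroke at R1
#3 stroke at J2
#4 stroke at I1
#5 stroke at Sf1

bond 5 stroke→Sf1  (Sf1 fixes flow; stroke at Sf1)
bond 3 stroke→J2  (C1: C, integral causality)
bond 1 stroke→TF1  (0-jn J2 has e-setter on 3)
bond 2 stroke→R1  (common-e at J2 fixed by 3)
bond 0 stroke→J1  (TF TF1: opposite of bond 1)
bond 4 stroke→I1  (closing 1-jn rule on J1)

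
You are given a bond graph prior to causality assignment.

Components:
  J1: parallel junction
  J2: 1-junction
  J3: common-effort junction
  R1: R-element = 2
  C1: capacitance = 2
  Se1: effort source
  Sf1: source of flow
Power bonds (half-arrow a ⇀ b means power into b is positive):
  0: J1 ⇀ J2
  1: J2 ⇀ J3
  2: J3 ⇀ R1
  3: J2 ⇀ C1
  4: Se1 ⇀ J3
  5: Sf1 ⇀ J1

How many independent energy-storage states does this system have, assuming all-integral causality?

1  (C1 all integral)

b4 stroke→J3  (Se1 fixes effort; stroke away)
b5 stroke→Sf1  (Sf1 fixes flow; stroke at Sf1)
b0 stroke→J1  (only one effort-in slot at J1)
b1 stroke→J2  (common-f at J2 fixed by 0)
b3 stroke→J2  (J2 flow already set via bond 0)
b2 stroke→R1  (J3 effort already set via bond 4)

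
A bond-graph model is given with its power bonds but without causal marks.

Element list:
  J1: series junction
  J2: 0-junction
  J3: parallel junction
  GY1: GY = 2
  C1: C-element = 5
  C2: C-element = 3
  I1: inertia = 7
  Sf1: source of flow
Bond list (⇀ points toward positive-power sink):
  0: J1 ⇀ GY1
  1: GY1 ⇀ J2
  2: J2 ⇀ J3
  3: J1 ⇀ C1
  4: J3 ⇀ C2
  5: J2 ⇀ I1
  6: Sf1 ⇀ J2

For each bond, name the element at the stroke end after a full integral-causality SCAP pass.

#0 →GY1
#1 →GY1
#2 →J2
#3 →J1
#4 →J3
#5 →I1
#6 →Sf1

#6 stroke at Sf1  (source Sf1 imposes f)
#3 stroke at J1  (C1: C, integral causality)
#0 stroke at GY1  (only one flow-in slot at J1)
#1 stroke at GY1  (GY GY1: same side as bond 0)
#4 stroke at J3  (C2: C, integral causality)
#2 stroke at J2  (0-jn J3 has e-setter on 4)
#5 stroke at I1  (common-e at J2 fixed by 2)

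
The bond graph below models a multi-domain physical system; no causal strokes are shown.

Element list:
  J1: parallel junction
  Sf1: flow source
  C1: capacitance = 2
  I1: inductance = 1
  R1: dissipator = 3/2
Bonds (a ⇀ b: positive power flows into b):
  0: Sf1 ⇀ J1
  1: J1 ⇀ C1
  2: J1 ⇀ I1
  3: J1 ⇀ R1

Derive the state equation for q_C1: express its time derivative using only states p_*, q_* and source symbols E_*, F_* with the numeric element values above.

β0 →Sf1  (Sf1 (Sf) sets flow on bond)
β1 →J1  (C1 integral (e out))
β2 →I1  (0-jn J1 has e-setter on 1)
β3 →R1  (0-jn J1 has e-setter on 1)

dq_C1/dt = F_Sf1 - p_I1 - q_C1/3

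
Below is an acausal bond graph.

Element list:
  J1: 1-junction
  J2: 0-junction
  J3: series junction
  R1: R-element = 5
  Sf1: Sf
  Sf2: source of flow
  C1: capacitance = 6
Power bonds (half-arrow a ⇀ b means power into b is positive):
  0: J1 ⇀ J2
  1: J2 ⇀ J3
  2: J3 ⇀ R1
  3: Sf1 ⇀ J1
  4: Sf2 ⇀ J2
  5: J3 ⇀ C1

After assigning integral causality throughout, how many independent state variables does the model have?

1  (C1 all integral)

β3 →Sf1  (Sf1 (Sf) sets flow on bond)
β4 →Sf2  (Sf2 (Sf) sets flow on bond)
β0 →J1  (1-jn J1 has f-setter on 3)
β1 →J2  (closing 0-jn rule on J2)
β2 →J3  (1-jn J3 has f-setter on 1)
β5 →J3  (common-f at J3 fixed by 1)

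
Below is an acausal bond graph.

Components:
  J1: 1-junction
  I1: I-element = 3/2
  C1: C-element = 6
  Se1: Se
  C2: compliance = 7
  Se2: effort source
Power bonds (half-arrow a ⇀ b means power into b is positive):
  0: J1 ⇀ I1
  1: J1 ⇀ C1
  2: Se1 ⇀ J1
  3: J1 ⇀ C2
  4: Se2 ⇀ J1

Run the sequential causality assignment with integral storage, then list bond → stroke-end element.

β2 |J1  (Se1 (Se) sets effort on bond)
β4 |J1  (Se2 fixes effort; stroke away)
β0 |I1  (prefer integral on I1)
β1 |J1  (J1 flow already set via bond 0)
β3 |J1  (J1 flow already set via bond 0)

b0 stroke at I1
b1 stroke at J1
b2 stroke at J1
b3 stroke at J1
b4 stroke at J1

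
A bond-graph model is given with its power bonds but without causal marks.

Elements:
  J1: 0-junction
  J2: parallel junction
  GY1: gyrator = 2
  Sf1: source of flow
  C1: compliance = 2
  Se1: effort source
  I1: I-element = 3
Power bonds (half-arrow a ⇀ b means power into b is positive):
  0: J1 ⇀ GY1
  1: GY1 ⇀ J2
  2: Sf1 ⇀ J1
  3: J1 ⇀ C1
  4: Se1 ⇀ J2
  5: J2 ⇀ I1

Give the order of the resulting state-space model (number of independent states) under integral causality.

β2 stroke→Sf1  (source Sf1 imposes f)
β4 stroke→J2  (Se1 fixes effort; stroke away)
β1 stroke→GY1  (0-jn J2 has e-setter on 4)
β5 stroke→I1  (0-jn J2 has e-setter on 4)
β0 stroke→GY1  (GY GY1: same side as bond 1)
β3 stroke→J1  (J1 needs exactly one e-in)

2  (C1, I1 all integral)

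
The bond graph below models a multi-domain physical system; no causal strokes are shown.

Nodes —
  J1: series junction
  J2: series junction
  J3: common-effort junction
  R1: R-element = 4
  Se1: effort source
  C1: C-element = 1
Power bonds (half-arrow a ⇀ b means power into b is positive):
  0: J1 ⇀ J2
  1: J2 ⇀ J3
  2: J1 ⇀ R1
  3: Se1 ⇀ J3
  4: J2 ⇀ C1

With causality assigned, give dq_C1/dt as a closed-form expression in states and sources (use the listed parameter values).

dq_C1/dt = -E_Se1/4 - q_C1/4

β3 stroke→J3  (Se1: effort source, stroke at far end)
β1 stroke→J2  (J3: bond 3 brought effort, rest push out)
β4 stroke→J2  (C1: C, integral causality)
β0 stroke→J1  (closing 1-jn rule on J2)
β2 stroke→R1  (only one flow-in slot at J1)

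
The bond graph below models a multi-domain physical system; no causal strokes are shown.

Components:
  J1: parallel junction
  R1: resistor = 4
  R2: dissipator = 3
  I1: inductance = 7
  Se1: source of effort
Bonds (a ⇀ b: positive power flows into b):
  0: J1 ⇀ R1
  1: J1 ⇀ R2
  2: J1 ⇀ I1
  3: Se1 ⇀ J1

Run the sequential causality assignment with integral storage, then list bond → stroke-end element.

bond 3 →J1  (Se1 (Se) sets effort on bond)
bond 0 →R1  (J1 effort already set via bond 3)
bond 1 →R2  (common-e at J1 fixed by 3)
bond 2 →I1  (J1: bond 3 brought effort, rest push out)

#0 |R1
#1 |R2
#2 |I1
#3 |J1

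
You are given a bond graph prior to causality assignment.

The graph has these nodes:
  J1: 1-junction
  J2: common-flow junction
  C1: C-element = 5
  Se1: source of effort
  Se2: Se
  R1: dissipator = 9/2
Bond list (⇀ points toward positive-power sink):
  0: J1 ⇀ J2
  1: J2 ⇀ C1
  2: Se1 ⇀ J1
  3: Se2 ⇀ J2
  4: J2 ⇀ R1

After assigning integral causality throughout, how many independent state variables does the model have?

1  (C1 all integral)

b2 →J1  (source Se1 imposes e)
b3 →J2  (Se2 fixes effort; stroke away)
b0 →J2  (only one flow-in slot at J1)
b1 →J2  (C1: C, integral causality)
b4 →R1  (only one flow-in slot at J2)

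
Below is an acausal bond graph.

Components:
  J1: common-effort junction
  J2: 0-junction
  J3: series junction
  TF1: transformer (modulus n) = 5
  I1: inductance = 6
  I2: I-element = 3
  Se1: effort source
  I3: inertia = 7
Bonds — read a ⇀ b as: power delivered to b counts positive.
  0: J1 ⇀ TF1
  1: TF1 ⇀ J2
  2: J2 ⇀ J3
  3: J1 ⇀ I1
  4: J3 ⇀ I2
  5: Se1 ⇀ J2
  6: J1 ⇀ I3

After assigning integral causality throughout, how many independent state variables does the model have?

3  (I1, I2, I3 all integral)

b5 stroke at J2  (source Se1 imposes e)
b1 stroke at TF1  (J2: bond 5 brought effort, rest push out)
b2 stroke at J3  (J2: bond 5 brought effort, rest push out)
b4 stroke at I2  (closing 1-jn rule on J3)
b0 stroke at J1  (TF1: transformer flips bond 1)
b3 stroke at I1  (J1 effort already set via bond 0)
b6 stroke at I3  (J1 effort already set via bond 0)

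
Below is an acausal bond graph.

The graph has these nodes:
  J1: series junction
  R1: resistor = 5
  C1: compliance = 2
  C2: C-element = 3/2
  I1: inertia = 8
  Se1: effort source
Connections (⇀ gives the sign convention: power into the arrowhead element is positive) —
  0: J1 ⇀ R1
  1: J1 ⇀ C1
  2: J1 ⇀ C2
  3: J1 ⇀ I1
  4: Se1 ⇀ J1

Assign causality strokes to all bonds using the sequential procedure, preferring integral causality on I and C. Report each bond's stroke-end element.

#4 stroke→J1  (source Se1 imposes e)
#1 stroke→J1  (C1 integral (e out))
#2 stroke→J1  (C2 integral (e out))
#3 stroke→I1  (I1 integral (f out))
#0 stroke→J1  (J1 flow already set via bond 3)

β0 stroke→J1
β1 stroke→J1
β2 stroke→J1
β3 stroke→I1
β4 stroke→J1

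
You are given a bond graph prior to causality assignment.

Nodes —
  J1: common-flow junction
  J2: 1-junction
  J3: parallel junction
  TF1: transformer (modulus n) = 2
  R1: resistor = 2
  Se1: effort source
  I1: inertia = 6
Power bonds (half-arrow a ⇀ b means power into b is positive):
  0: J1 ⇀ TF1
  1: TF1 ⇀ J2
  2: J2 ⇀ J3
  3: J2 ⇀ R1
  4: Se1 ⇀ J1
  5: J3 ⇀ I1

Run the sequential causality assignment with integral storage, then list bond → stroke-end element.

b4 stroke→J1  (Se1 fixes effort; stroke away)
b0 stroke→TF1  (closing 1-jn rule on J1)
b1 stroke→J2  (through TF1, causality passes straight; one stroke at TF1)
b5 stroke→I1  (I1 integral (f out))
b2 stroke→J3  (only one effort-in slot at J3)
b3 stroke→J2  (1-jn J2 has f-setter on 2)

β0 →TF1
β1 →J2
β2 →J3
β3 →J2
β4 →J1
β5 →I1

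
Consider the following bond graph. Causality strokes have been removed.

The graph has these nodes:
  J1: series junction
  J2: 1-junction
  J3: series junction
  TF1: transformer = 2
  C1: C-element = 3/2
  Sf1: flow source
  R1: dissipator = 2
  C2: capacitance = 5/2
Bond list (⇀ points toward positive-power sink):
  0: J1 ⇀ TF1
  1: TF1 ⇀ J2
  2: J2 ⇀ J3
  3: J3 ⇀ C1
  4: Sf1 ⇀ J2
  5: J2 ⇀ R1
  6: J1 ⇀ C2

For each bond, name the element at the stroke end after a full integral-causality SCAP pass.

b0 stroke→TF1
b1 stroke→J2
b2 stroke→J2
b3 stroke→J3
b4 stroke→Sf1
b5 stroke→J2
b6 stroke→J1

bond 4 →Sf1  (Sf1 (Sf) sets flow on bond)
bond 1 →J2  (1-jn J2 has f-setter on 4)
bond 2 →J2  (J2: bond 4 brought flow, rest push out)
bond 5 →J2  (J2: bond 4 brought flow, rest push out)
bond 3 →J3  (J3 flow already set via bond 2)
bond 0 →TF1  (TF1 one-in-one-out from 1)
bond 6 →J1  (J1: bond 0 brought flow, rest push out)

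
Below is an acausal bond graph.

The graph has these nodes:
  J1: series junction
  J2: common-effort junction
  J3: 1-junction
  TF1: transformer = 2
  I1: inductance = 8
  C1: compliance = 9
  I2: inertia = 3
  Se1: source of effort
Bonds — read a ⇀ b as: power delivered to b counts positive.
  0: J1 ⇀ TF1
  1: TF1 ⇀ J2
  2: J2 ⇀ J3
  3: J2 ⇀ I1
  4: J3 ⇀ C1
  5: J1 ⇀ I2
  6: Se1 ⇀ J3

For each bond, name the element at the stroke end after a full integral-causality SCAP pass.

b6 stroke→J3  (source Se1 imposes e)
b3 stroke→I1  (I1: I, integral causality)
b4 stroke→J3  (C1 integral (e out))
b2 stroke→J2  (J3: last free bond brings flow in)
b1 stroke→TF1  (common-e at J2 fixed by 2)
b0 stroke→J1  (through TF1, causality passes straight; one stroke at TF1)
b5 stroke→I2  (closing 1-jn rule on J1)

#0 stroke at J1
#1 stroke at TF1
#2 stroke at J2
#3 stroke at I1
#4 stroke at J3
#5 stroke at I2
#6 stroke at J3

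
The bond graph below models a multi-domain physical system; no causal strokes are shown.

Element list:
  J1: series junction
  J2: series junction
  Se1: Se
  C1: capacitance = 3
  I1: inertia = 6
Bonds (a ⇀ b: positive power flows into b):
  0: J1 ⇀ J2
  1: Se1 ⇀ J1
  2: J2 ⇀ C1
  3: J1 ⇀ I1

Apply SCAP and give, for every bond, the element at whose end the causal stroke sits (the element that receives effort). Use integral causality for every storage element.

β0 →J1
β1 →J1
β2 →J2
β3 →I1

bond 1 stroke→J1  (Se1: effort source, stroke at far end)
bond 2 stroke→J2  (C1: C, integral causality)
bond 0 stroke→J1  (J2 needs exactly one f-in)
bond 3 stroke→I1  (only one flow-in slot at J1)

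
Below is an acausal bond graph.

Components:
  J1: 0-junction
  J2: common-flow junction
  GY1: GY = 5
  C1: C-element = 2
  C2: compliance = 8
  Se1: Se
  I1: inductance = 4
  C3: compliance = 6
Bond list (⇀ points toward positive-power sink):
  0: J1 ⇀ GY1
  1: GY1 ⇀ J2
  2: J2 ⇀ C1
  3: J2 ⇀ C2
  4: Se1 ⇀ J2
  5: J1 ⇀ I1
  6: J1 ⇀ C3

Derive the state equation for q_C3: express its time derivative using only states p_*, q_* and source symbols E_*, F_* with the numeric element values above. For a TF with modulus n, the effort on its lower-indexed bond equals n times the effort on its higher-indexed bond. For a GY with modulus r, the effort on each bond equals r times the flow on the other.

dq_C3/dt = E_Se1/5 - p_I1/4 - q_C1/10 - q_C2/40

bond 4 |J2  (source Se1 imposes e)
bond 2 |J2  (C1: C, integral causality)
bond 3 |J2  (prefer integral on C2)
bond 1 |GY1  (J2 needs exactly one f-in)
bond 0 |GY1  (through GY1, causality inverts; strokes same side of GY1)
bond 5 |I1  (I1 outputs flow p/I1)
bond 6 |J1  (J1 needs exactly one e-in)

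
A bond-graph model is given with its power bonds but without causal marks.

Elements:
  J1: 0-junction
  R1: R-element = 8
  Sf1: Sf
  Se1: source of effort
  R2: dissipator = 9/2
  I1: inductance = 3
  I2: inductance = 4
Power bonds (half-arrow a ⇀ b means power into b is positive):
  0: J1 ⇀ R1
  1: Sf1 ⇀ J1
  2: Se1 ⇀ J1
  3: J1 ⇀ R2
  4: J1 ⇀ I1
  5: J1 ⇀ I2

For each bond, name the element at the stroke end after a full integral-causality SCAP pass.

b1 stroke at Sf1  (Sf1: flow source, stroke at near end)
b2 stroke at J1  (source Se1 imposes e)
b0 stroke at R1  (common-e at J1 fixed by 2)
b3 stroke at R2  (J1: bond 2 brought effort, rest push out)
b4 stroke at I1  (J1: bond 2 brought effort, rest push out)
b5 stroke at I2  (common-e at J1 fixed by 2)

#0 stroke→R1
#1 stroke→Sf1
#2 stroke→J1
#3 stroke→R2
#4 stroke→I1
#5 stroke→I2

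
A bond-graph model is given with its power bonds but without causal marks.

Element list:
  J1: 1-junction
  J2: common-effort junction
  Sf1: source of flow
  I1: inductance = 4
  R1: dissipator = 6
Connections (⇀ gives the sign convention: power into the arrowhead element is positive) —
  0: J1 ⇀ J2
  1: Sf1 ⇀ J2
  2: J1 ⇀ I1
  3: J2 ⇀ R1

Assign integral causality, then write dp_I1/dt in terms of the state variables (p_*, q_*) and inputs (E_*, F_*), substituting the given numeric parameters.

dp_I1/dt = -6*F_Sf1 - 3*p_I1/2

#1 stroke→Sf1  (source Sf1 imposes f)
#2 stroke→I1  (I1 outputs flow p/I1)
#0 stroke→J1  (common-f at J1 fixed by 2)
#3 stroke→J2  (J2 needs exactly one e-in)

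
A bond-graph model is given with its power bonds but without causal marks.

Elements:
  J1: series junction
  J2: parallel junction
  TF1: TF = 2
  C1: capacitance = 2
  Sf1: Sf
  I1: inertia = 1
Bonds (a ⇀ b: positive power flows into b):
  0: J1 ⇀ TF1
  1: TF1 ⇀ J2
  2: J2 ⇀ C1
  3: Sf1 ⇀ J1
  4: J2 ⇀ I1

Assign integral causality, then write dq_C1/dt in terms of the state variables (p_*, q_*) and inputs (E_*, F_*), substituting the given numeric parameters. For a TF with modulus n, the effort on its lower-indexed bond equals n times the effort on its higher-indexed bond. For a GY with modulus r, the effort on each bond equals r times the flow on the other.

dq_C1/dt = 2*F_Sf1 - p_I1

β3 |Sf1  (Sf1 (Sf) sets flow on bond)
β0 |J1  (J1 flow already set via bond 3)
β1 |TF1  (TF TF1: opposite of bond 0)
β2 |J2  (prefer integral on C1)
β4 |I1  (J2 effort already set via bond 2)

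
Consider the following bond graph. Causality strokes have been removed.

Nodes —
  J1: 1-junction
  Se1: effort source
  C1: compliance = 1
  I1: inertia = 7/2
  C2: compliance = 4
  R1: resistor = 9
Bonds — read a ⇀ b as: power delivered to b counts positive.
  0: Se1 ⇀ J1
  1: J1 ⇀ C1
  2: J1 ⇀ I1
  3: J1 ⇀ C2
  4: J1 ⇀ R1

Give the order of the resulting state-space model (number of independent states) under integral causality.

3  (C1, C2, I1 all integral)

β0 stroke at J1  (source Se1 imposes e)
β1 stroke at J1  (C1 integral (e out))
β2 stroke at I1  (I1 outputs flow p/I1)
β3 stroke at J1  (J1 flow already set via bond 2)
β4 stroke at J1  (1-jn J1 has f-setter on 2)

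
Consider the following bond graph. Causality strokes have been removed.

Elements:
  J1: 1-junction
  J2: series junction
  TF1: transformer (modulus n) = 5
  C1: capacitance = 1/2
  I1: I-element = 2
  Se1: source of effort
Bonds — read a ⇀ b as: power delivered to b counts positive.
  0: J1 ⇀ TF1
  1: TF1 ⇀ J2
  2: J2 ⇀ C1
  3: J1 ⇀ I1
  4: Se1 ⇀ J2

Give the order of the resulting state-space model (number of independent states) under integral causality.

2  (C1, I1 all integral)

b4 stroke at J2  (Se1: effort source, stroke at far end)
b2 stroke at J2  (C1: C, integral causality)
b1 stroke at TF1  (only one flow-in slot at J2)
b0 stroke at J1  (TF1 one-in-one-out from 1)
b3 stroke at I1  (only one flow-in slot at J1)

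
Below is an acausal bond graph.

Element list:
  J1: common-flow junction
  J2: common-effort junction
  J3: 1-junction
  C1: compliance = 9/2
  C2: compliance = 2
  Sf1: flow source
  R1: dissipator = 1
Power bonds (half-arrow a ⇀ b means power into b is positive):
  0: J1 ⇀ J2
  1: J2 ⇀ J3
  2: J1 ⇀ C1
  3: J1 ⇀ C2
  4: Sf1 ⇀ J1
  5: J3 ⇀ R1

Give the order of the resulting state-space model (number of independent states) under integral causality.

bond 4 →Sf1  (Sf1 (Sf) sets flow on bond)
bond 0 →J1  (J1: bond 4 brought flow, rest push out)
bond 2 →J1  (1-jn J1 has f-setter on 4)
bond 3 →J1  (common-f at J1 fixed by 4)
bond 1 →J2  (J2 needs exactly one e-in)
bond 5 →J3  (J3 flow already set via bond 1)

2  (C1, C2 all integral)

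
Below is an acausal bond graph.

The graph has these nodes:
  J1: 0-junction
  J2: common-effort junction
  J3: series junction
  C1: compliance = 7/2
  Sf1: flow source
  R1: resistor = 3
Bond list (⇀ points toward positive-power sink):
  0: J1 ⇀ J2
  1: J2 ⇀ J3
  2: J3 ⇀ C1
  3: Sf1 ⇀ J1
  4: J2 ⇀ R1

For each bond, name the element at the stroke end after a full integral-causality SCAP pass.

β3 |Sf1  (source Sf1 imposes f)
β0 |J1  (J1: last free bond brings effort in)
β2 |J3  (C1 integral (e out))
β1 |J2  (J3 needs exactly one f-in)
β4 |R1  (J2 effort already set via bond 1)

#0 |J1
#1 |J2
#2 |J3
#3 |Sf1
#4 |R1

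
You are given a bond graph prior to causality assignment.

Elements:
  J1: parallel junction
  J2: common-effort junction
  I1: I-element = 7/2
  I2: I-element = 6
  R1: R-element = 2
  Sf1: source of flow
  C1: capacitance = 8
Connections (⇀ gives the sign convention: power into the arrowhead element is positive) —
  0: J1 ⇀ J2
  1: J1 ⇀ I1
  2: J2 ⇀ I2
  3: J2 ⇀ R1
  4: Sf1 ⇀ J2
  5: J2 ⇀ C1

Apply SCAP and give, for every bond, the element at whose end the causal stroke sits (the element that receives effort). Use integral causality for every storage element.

bond 4 |Sf1  (Sf1 fixes flow; stroke at Sf1)
bond 1 |I1  (I1 integral (f out))
bond 0 |J1  (closing 0-jn rule on J1)
bond 2 |I2  (I2 integral (f out))
bond 5 |J2  (prefer integral on C1)
bond 3 |R1  (J2 effort already set via bond 5)

bond 0 stroke→J1
bond 1 stroke→I1
bond 2 stroke→I2
bond 3 stroke→R1
bond 4 stroke→Sf1
bond 5 stroke→J2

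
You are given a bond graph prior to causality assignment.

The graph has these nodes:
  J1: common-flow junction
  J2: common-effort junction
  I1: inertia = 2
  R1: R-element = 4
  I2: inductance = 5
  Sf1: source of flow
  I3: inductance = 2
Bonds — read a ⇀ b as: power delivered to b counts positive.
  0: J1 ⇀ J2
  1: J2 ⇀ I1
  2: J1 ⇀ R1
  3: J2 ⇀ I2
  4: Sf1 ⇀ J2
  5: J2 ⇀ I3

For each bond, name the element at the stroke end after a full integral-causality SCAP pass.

bond 4 |Sf1  (source Sf1 imposes f)
bond 1 |I1  (I1 integral (f out))
bond 3 |I2  (I2: I, integral causality)
bond 5 |I3  (I3 outputs flow p/I3)
bond 0 |J2  (J2 needs exactly one e-in)
bond 2 |J1  (J1 flow already set via bond 0)

β0 |J2
β1 |I1
β2 |J1
β3 |I2
β4 |Sf1
β5 |I3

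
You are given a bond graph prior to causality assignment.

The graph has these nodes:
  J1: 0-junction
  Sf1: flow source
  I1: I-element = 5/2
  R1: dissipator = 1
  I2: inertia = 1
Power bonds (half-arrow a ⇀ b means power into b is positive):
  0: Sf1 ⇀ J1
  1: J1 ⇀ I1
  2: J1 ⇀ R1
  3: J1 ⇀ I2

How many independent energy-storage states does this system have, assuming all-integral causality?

2  (I1, I2 all integral)

β0 stroke at Sf1  (Sf1 fixes flow; stroke at Sf1)
β1 stroke at I1  (I1 integral (f out))
β3 stroke at I2  (prefer integral on I2)
β2 stroke at J1  (J1: last free bond brings effort in)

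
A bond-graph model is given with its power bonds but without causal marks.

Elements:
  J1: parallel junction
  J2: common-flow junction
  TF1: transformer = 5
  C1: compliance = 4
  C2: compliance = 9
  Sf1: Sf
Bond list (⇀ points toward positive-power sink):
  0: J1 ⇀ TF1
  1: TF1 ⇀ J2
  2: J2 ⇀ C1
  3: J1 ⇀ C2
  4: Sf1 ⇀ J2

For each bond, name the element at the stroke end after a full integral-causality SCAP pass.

b0 →TF1
b1 →J2
b2 →J2
b3 →J1
b4 →Sf1

#4 →Sf1  (Sf1: flow source, stroke at near end)
#1 →J2  (J2 flow already set via bond 4)
#2 →J2  (J2 flow already set via bond 4)
#0 →TF1  (TF1 one-in-one-out from 1)
#3 →J1  (closing 0-jn rule on J1)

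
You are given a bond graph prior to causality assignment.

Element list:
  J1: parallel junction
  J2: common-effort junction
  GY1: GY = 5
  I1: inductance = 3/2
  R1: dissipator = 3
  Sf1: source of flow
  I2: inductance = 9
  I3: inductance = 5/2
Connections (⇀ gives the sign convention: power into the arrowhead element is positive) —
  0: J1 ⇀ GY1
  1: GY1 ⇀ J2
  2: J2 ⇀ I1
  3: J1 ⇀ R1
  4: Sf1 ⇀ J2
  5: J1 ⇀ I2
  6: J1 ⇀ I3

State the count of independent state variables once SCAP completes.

β4 |Sf1  (Sf1 fixes flow; stroke at Sf1)
β2 |I1  (I1 integral (f out))
β1 |J2  (J2: last free bond brings effort in)
β0 |J1  (GY1 both-in/both-out from 1)
β3 |R1  (0-jn J1 has e-setter on 0)
β5 |I2  (common-e at J1 fixed by 0)
β6 |I3  (0-jn J1 has e-setter on 0)

3  (I1, I2, I3 all integral)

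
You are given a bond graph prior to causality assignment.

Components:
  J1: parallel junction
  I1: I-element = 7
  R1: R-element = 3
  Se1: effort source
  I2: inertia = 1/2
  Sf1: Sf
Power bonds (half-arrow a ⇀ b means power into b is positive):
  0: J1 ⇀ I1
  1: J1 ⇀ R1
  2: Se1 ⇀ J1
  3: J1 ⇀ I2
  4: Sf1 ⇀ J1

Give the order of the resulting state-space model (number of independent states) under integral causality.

2  (I1, I2 all integral)

b2 stroke at J1  (Se1 (Se) sets effort on bond)
b4 stroke at Sf1  (Sf1: flow source, stroke at near end)
b0 stroke at I1  (J1 effort already set via bond 2)
b1 stroke at R1  (J1 effort already set via bond 2)
b3 stroke at I2  (J1: bond 2 brought effort, rest push out)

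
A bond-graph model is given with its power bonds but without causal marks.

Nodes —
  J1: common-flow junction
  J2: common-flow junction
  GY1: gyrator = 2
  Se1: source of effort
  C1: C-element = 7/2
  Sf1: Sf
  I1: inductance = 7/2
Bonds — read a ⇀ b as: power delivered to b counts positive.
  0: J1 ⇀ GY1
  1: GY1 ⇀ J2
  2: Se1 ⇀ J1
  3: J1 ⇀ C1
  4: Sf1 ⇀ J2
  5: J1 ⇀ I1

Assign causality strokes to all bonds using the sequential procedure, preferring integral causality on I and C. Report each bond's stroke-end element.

bond 0 stroke→J1
bond 1 stroke→J2
bond 2 stroke→J1
bond 3 stroke→J1
bond 4 stroke→Sf1
bond 5 stroke→I1

#2 |J1  (source Se1 imposes e)
#4 |Sf1  (Sf1 (Sf) sets flow on bond)
#1 |J2  (J2: bond 4 brought flow, rest push out)
#0 |J1  (through GY1, causality inverts; strokes same side of GY1)
#3 |J1  (C1: C, integral causality)
#5 |I1  (J1: last free bond brings flow in)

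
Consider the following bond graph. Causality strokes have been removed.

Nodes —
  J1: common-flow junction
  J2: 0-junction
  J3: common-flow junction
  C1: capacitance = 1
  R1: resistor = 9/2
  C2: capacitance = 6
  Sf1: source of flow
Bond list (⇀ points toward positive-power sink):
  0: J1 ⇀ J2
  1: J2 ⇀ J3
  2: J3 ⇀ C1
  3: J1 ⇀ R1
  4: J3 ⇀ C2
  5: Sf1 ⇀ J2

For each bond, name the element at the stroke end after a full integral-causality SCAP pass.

b5 stroke at Sf1  (Sf1 (Sf) sets flow on bond)
b2 stroke at J3  (prefer integral on C1)
b4 stroke at J3  (C2: C, integral causality)
b1 stroke at J2  (J3 needs exactly one f-in)
b0 stroke at J1  (J2: bond 1 brought effort, rest push out)
b3 stroke at R1  (J1 needs exactly one f-in)

b0 →J1
b1 →J2
b2 →J3
b3 →R1
b4 →J3
b5 →Sf1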